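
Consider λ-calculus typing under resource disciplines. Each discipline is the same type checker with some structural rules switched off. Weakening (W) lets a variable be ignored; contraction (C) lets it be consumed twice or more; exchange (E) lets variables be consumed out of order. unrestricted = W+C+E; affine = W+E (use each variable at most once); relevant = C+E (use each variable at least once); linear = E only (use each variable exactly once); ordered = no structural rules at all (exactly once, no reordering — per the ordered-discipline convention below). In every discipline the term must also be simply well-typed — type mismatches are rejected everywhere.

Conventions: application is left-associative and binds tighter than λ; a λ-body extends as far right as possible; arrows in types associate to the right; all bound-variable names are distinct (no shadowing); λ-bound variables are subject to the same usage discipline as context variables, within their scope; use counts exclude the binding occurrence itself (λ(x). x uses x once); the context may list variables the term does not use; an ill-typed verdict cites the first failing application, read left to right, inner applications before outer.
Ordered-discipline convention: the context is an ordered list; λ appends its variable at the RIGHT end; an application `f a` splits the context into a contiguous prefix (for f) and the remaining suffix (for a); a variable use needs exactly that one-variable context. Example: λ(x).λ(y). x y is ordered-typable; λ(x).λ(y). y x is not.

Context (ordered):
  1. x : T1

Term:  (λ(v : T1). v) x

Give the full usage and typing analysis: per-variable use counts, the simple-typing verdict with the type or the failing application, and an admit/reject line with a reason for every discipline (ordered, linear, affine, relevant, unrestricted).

counts: x: 1, v [bound]: 1
uses in reading order: v, x
typing: the term checks, with type T1
ordered: ✓ — single-use (x, v), ordered derivation ok
linear: ✓ — each of x, v used exactly once
affine: ✓ — none of x, v used more than once
relevant: ✓ — every one of x, v appears
unrestricted: ✓ — simply typable at T1; W, C, E all held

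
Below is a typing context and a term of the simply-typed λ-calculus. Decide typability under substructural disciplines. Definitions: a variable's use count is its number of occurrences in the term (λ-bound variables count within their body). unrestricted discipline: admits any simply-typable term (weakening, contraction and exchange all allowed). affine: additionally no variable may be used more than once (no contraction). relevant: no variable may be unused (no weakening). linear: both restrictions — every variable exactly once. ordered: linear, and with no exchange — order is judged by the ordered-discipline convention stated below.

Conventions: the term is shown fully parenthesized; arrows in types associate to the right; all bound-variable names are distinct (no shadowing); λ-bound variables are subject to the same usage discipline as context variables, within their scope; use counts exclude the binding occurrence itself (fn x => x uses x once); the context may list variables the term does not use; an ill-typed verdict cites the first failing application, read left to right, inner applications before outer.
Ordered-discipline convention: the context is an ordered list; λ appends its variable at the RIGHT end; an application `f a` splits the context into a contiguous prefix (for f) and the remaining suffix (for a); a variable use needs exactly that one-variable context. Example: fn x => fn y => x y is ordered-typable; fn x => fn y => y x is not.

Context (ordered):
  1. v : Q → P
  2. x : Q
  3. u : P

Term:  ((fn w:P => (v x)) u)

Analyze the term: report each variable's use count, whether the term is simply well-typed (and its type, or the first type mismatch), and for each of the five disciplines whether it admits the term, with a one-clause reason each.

counts: v=1, x=1, u=1, w [bound]=0
uses in reading order: v, x, u
typing: well-typed — term : P
ordered: ✗ — needs weakening: w unused
linear: ✗ — needs weakening: w unused
affine: ✓ — no duplicate uses among v, x, u, w
relevant: ✗ — needs weakening: w unused
unrestricted: ✓ — type-checks (P) and nothing is barred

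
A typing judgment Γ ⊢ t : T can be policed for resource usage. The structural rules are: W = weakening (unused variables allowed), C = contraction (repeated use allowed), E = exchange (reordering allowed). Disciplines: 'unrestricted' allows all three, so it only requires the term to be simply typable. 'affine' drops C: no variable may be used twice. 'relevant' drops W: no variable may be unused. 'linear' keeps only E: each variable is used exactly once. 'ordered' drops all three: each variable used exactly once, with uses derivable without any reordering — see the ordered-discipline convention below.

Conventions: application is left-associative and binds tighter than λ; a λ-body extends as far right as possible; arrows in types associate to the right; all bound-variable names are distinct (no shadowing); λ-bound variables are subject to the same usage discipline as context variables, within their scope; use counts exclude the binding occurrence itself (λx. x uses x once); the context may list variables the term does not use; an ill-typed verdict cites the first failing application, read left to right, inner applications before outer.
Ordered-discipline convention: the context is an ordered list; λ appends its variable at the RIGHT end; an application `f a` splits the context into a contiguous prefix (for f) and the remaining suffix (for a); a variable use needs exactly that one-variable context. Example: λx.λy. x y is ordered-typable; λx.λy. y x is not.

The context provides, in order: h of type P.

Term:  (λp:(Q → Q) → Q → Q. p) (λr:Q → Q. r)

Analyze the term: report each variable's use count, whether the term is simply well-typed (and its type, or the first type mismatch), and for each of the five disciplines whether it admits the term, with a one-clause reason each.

use counts: h=0; p (bound)=1; r (bound)=1
left-to-right use order: p, r
typing: well-typed — term : (Q → Q) → Q → Q
ordered: ✗, h left unused
linear: ✗, h left unused
affine: ✓, no duplicate uses among h, p, r
relevant: ✗, h left unused
unrestricted: ✓, type-checks ((Q → Q) → Q → Q) and nothing is barred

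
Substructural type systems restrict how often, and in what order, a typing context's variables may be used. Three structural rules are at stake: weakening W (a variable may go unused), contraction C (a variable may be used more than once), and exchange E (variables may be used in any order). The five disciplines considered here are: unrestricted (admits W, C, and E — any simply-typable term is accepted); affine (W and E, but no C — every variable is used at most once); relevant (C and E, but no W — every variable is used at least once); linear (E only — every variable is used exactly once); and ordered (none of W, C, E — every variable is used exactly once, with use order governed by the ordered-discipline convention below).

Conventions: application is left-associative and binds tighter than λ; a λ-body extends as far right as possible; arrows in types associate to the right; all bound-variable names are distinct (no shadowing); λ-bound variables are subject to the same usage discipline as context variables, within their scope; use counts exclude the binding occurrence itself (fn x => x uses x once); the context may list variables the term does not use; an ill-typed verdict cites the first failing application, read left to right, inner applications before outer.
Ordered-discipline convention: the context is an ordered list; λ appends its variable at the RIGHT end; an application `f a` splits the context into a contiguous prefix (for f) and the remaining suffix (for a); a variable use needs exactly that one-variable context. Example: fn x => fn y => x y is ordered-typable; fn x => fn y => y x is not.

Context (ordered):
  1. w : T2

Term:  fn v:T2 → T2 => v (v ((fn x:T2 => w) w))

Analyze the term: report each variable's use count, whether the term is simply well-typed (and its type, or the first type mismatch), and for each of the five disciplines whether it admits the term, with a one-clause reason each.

use counts: w ×2, v (λ-bound) ×2, x (λ-bound) ×0
left-to-right use order: v, v, w, w
typing: well-typed — term : (T2 → T2) → T2
ordered ✗ (uses contraction: w ×2, v ×2; unused: x — weakening required)
linear ✗ (uses contraction: w ×2, v ×2; unused: x — weakening required)
affine ✗ (uses contraction: w ×2, v ×2)
relevant ✗ (unused: x — weakening required)
unrestricted ✓ (well-typed at (T2 → T2) → T2; no restrictions here)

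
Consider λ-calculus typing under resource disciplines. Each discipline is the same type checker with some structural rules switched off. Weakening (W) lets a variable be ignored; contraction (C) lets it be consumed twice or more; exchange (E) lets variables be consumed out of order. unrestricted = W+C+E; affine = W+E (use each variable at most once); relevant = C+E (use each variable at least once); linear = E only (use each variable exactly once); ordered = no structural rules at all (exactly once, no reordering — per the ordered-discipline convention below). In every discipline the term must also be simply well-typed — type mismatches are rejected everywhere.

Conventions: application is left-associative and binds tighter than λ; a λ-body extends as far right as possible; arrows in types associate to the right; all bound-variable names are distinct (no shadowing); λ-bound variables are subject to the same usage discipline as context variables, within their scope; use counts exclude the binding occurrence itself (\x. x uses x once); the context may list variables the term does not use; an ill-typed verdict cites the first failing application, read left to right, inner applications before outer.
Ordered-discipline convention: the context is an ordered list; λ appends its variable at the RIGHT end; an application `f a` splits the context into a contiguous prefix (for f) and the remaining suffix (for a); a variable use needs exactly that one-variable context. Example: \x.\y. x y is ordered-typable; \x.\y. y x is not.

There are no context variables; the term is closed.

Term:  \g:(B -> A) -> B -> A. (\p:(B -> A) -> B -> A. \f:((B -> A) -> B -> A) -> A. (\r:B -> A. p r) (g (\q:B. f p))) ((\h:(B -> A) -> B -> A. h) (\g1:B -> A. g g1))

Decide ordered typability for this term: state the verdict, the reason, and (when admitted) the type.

no — uses contraction: g ×2, p ×2; needs weakening: q unused
use counts: g (λ-bound)=2, p (λ-bound)=2, f (λ-bound)=1, r (λ-bound)=1, q (λ-bound)=0, h (λ-bound)=1, g1 (λ-bound)=1
left-to-right use order: p, r, g, f, p, h, g, g1
typing: the term checks, with type ((B -> A) -> B -> A) -> (((B -> A) -> B -> A) -> A) -> B -> A
summary: ordered ✗, linear ✗, affine ✗, relevant ✗, unrestricted ✓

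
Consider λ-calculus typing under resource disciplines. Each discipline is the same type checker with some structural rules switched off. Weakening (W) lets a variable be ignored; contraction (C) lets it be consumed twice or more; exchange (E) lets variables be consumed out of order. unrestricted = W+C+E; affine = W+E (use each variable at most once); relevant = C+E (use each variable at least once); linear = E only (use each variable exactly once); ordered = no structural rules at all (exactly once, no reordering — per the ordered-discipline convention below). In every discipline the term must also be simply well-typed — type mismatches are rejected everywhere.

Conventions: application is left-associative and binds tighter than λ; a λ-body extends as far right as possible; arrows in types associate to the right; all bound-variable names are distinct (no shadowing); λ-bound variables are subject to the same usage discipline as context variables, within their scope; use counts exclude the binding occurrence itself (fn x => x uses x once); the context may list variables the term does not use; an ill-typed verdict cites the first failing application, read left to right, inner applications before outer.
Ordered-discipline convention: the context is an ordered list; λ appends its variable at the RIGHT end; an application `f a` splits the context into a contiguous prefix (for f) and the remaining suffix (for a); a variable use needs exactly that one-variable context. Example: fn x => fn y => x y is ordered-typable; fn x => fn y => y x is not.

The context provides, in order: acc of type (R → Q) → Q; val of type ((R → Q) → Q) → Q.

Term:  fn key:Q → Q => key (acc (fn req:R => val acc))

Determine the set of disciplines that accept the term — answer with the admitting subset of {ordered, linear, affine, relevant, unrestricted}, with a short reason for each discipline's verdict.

admitting disciplines: unrestricted
usage: acc ×2; val ×1; key (λ-bound) ×1; req (λ-bound) ×0
left-to-right use order: key, acc, val, acc
typing: well-typed — term : (Q → Q) → Q
ordered ✗ (acc ×2 used more than once (contraction); unused: req — weakening required)
linear ✗ (acc ×2 used more than once (contraction); unused: req — weakening required)
affine ✗ (acc ×2 used more than once (contraction))
relevant ✗ (unused: req — weakening required)
unrestricted ✓ (simply typable at (Q → Q) → Q; W, C, E all held)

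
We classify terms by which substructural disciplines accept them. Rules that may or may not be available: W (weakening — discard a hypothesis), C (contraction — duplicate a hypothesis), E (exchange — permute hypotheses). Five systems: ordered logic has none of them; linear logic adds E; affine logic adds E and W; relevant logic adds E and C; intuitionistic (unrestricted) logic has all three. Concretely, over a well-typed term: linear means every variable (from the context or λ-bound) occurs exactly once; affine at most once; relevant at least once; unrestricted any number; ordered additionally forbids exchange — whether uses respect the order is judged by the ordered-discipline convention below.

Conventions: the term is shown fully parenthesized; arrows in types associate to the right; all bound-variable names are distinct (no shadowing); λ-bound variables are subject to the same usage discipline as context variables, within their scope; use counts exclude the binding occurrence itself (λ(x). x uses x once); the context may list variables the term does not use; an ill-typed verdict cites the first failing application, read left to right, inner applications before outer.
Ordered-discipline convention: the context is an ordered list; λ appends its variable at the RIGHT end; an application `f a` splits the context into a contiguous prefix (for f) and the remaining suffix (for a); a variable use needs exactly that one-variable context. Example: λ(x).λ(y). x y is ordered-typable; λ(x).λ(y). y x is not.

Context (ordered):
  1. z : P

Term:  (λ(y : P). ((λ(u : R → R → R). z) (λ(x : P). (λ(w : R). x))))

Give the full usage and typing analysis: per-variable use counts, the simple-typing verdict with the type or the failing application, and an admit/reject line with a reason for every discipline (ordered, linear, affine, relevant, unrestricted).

variable uses: z: 1×, y (λ-bound): 0×, u (λ-bound): 0×, x (λ-bound): 1×, w (λ-bound): 0×
left-to-right use order: z, x
typing: ill-typed: a function awaiting R → R → R gets P → R → P
ordered: ✗ — not simply typable
linear: ✗ — fails simple typing
affine: ✗ — a type mismatch blocks all five
relevant: ✗ — the type mismatch rejects it
unrestricted: ✗ — not simply typable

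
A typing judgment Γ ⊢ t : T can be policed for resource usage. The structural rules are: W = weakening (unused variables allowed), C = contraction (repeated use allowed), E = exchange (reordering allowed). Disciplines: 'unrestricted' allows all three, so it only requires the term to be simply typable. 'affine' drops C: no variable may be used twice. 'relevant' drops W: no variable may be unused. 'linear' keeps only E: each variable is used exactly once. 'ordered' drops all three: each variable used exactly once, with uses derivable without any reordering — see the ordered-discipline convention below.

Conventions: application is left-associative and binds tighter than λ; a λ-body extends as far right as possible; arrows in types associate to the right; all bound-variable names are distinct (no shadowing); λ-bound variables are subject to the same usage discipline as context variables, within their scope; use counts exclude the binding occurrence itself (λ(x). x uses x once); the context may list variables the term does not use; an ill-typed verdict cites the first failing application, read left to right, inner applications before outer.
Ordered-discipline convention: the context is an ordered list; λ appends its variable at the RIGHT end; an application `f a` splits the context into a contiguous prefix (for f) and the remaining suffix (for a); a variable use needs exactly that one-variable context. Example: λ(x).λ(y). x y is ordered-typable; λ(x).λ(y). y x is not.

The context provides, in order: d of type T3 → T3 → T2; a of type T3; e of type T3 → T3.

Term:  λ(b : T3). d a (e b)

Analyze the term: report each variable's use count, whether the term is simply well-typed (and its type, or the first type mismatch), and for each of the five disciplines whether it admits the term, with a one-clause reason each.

use counts: d ×1, a ×1, e ×1, b (λ-bound) ×1
use order (left to right): d, a, e, b
typing: the term checks, with type T3 → T2
ordered ✓ (d, a, e, b: once each, no exchange needed)
linear ✓ (each of d, a, e, b used exactly once)
affine ✓ (at most one use each (d, a, e, b))
relevant ✓ (d, a, e, b: all used, weakening unneeded)
unrestricted ✓ (type-checks (T3 → T2) and nothing is barred)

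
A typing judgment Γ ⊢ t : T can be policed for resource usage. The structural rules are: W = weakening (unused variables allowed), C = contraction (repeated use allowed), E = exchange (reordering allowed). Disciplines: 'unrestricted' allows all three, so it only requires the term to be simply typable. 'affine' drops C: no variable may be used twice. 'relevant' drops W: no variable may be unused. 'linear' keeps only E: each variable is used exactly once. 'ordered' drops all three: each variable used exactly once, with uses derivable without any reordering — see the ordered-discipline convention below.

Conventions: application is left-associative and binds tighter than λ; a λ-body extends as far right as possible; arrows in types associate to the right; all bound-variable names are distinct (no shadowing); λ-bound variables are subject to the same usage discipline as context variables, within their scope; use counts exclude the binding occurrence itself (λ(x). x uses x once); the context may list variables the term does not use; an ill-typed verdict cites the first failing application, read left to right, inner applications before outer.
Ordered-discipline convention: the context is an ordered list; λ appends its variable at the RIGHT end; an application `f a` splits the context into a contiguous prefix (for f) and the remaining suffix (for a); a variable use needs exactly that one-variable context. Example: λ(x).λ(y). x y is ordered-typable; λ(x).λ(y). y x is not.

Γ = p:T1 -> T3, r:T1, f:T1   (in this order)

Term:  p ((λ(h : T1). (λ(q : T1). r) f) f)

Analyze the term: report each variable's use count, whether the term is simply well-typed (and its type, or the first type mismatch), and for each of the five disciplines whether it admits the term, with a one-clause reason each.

usage: p: 1×, r: 1×, f: 2×, h [bound]: 0×, q [bound]: 0×
use order (left to right): p, r, f, f
typing: well-typed at T3
ordered ✗ (repeated use of f ×2; needs weakening: h, q unused)
linear ✗ (repeated use of f ×2; needs weakening: h, q unused)
affine ✗ (repeated use of f ×2)
relevant ✗ (needs weakening: h, q unused)
unrestricted ✓ (type-checks (T3) and nothing is barred)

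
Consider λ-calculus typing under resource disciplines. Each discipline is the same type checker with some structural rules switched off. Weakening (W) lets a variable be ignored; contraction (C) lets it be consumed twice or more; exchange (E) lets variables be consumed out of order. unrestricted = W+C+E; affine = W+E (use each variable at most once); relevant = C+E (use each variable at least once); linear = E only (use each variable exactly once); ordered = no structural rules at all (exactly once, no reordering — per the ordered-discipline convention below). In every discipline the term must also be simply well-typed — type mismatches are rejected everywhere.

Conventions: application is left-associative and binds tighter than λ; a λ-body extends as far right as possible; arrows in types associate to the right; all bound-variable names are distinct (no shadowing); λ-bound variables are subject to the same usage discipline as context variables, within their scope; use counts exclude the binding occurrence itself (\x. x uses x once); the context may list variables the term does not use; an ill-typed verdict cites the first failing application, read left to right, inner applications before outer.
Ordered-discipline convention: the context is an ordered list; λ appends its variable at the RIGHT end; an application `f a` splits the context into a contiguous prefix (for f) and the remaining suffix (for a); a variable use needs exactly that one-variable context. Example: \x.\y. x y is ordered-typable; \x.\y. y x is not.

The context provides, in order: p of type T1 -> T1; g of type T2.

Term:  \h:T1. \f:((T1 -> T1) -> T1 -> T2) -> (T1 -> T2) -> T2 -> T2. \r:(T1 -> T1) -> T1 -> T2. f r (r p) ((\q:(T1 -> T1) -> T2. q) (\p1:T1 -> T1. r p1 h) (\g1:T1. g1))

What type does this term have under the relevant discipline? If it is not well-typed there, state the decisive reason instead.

not well-typed under relevant — unused: g — weakening required
counts: p ×1, g ×0, h (bound) ×1, f (bound) ×1, r (bound) ×3, q (bound) ×1, p1 (bound) ×1, g1 (bound) ×1
order of uses: f, r, r, p, q, r, p1, h, g1
typing: well-typed at T1 -> (((T1 -> T1) -> T1 -> T2) -> (T1 -> T2) -> T2 -> T2) -> ((T1 -> T1) -> T1 -> T2) -> T2
summary: ordered ✗, linear ✗, affine ✗, relevant ✗, unrestricted ✓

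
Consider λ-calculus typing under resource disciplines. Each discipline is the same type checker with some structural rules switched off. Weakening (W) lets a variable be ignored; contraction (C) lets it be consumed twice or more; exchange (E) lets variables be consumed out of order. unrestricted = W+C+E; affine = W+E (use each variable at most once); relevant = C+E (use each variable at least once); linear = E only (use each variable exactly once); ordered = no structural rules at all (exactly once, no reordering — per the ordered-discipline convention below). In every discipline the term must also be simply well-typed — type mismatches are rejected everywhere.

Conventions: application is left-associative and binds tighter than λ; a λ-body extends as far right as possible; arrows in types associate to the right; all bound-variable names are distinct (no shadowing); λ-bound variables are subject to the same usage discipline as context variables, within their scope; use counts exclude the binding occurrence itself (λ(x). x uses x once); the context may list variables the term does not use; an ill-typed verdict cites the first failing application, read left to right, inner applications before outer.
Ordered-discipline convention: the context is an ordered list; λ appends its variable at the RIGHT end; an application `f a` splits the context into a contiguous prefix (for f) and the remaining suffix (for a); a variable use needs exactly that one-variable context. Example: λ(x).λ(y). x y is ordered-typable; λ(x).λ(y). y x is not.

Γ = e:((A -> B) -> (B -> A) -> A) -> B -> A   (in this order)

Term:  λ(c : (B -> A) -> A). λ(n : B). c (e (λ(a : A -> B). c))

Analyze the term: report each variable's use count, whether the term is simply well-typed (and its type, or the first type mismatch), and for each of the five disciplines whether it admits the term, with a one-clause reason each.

counts: e: 1×, c (λ-bound): 2×, n (λ-bound): 0×, a (λ-bound): 0×
order of uses: c, e, c
typing: ✓ — ((B -> A) -> A) -> B -> A
ordered: ✗ — c ×2 used more than once (contraction); n, a never used (weakening)
linear: ✗ — c ×2 used more than once (contraction); n, a never used (weakening)
affine: ✗ — c ×2 used more than once (contraction)
relevant: ✗ — n, a never used (weakening)
unrestricted: ✓ — well-typed at ((B -> A) -> A) -> B -> A; no restrictions here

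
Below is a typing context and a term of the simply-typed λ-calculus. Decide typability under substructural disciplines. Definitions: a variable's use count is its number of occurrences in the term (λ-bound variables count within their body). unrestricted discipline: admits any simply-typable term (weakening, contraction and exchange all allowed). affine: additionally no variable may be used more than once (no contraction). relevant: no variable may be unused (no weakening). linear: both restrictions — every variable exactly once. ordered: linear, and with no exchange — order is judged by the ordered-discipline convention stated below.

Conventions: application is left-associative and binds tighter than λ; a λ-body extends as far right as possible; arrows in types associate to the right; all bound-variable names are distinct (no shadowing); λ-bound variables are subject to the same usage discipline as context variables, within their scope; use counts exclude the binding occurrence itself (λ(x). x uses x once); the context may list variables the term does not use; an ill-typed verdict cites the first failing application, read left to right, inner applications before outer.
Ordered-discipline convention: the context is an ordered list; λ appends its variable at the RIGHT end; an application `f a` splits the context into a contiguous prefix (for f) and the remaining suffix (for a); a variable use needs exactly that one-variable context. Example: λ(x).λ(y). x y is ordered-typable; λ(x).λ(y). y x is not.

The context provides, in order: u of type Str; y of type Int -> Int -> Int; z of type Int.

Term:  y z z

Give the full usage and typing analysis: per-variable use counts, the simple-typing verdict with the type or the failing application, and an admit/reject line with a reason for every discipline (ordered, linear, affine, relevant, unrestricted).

usage: u ×0, y ×1, z ×2
uses in reading order: y, z, z
typing: well-typed at Int
ordered: ✗ — z ×2 used more than once (contraction); unused: u — weakening required
linear: ✗ — z ×2 used more than once (contraction); unused: u — weakening required
affine: ✗ — z ×2 used more than once (contraction)
relevant: ✗ — unused: u — weakening required
unrestricted: ✓ — simply typable at Int; W, C, E all held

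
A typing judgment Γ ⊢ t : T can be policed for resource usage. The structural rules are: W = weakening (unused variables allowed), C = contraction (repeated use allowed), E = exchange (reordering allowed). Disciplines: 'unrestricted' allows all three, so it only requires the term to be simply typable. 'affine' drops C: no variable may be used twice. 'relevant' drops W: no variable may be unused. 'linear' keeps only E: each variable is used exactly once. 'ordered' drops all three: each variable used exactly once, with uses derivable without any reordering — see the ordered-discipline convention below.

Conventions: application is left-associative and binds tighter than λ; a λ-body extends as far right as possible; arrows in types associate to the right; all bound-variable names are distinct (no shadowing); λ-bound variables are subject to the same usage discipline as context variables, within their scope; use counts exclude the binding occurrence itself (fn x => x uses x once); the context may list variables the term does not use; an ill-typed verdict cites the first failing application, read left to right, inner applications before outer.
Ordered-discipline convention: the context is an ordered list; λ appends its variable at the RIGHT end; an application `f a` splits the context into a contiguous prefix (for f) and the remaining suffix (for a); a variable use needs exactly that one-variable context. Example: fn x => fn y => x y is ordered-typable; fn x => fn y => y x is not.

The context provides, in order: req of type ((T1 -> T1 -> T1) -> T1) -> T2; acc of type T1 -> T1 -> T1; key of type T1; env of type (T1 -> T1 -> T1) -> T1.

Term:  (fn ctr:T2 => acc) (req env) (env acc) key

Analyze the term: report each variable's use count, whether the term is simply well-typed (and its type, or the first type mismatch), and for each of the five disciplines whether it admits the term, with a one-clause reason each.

counts: req=1; acc=2; key=1; env=2; ctr (bound)=0
uses in reading order: acc, req, env, env, acc, key
typing: ✓ — T1
ordered: ✗, uses contraction: acc ×2, env ×2; needs weakening: ctr unused
linear: ✗, uses contraction: acc ×2, env ×2; needs weakening: ctr unused
affine: ✗, uses contraction: acc ×2, env ×2
relevant: ✗, needs weakening: ctr unused
unrestricted: ✓, simply typable at T1; W, C, E all held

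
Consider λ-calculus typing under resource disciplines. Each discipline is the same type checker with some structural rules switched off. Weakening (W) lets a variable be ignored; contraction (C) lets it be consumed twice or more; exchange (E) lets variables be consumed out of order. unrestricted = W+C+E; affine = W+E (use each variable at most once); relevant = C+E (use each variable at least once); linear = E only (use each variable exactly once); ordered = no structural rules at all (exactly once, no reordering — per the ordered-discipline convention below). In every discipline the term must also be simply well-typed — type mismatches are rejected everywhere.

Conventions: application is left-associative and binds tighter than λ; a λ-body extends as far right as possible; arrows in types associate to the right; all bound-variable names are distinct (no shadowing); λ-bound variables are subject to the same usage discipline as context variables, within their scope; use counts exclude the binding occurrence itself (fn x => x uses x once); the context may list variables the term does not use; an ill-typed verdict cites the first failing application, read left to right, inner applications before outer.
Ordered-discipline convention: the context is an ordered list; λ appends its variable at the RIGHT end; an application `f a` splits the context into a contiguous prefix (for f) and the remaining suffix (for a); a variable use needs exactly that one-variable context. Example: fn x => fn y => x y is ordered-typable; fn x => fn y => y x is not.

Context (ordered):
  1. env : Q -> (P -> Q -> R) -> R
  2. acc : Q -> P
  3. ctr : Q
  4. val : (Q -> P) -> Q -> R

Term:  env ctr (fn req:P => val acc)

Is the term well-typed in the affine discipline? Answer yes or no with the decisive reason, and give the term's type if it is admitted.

yes — env, acc, ctr, val, req: no repeats, contraction unneeded; term : R
usage: env: 1×, acc: 1×, ctr: 1×, val: 1×, req [bound]: 0×
left-to-right use order: env, ctr, val, acc
typing: well-typed at R
all disciplines: ordered ✗ | linear ✗ | affine ✓ | relevant ✗ | unrestricted ✓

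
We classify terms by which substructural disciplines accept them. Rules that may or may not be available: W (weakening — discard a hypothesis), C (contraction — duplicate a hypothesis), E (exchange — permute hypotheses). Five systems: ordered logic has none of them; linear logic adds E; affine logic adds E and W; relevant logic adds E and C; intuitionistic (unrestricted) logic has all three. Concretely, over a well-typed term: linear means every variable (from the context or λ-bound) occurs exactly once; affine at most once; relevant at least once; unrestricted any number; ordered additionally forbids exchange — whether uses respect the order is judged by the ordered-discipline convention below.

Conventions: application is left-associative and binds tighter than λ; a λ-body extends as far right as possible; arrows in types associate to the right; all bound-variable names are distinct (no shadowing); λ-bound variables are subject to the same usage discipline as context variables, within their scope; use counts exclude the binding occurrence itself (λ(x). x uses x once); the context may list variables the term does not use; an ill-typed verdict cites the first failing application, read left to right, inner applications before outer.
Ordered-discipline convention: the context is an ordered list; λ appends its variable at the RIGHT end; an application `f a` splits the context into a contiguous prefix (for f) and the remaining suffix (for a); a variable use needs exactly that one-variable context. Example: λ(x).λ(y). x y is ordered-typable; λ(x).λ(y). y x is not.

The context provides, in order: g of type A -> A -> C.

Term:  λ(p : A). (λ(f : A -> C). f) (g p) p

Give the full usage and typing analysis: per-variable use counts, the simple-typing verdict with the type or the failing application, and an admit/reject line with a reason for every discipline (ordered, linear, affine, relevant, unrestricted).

usage: g: 1; p [bound]: 2; f [bound]: 1
use order (left to right): f, g, p, p
typing: well-typed — term : A -> C
ordered ✗ (uses contraction: p ×2)
linear ✗ (uses contraction: p ×2)
affine ✗ (uses contraction: p ×2)
relevant ✓ (at least one use each (g, p, f))
unrestricted ✓ (type-checks (A -> C) and nothing is barred)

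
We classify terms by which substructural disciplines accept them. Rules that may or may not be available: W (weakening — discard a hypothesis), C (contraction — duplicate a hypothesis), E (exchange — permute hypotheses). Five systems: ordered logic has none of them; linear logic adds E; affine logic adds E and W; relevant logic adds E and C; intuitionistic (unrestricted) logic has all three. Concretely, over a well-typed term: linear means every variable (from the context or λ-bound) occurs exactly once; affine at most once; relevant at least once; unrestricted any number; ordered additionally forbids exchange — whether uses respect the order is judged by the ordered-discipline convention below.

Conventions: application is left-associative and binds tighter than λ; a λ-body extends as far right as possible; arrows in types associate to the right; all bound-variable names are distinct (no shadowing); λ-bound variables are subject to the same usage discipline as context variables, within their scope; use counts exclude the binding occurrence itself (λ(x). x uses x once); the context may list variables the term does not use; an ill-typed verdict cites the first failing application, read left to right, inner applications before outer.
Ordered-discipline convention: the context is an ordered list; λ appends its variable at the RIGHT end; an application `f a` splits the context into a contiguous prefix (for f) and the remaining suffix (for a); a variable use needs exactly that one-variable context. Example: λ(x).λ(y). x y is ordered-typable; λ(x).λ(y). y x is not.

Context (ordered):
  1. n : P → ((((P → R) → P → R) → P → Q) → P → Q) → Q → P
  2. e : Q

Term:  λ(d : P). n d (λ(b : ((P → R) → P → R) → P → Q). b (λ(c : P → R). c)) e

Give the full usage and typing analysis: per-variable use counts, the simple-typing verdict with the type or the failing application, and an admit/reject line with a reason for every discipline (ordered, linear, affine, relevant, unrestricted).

use counts: n ×1, e ×1, d (λ-bound) ×1, b (λ-bound) ×1, c (λ-bound) ×1
order of uses: n, d, b, c, e
typing: the term checks, with type P → P
ordered ✗ (needs exchange: uses follow n, d, b, c, e)
linear ✓ (n, e, d, b, c: one use apiece)
affine ✓ (at most one use each (n, e, d, b, c))
relevant ✓ (n, e, d, b, c: all used, weakening unneeded)
unrestricted ✓ (typability at P → P is all that's needed)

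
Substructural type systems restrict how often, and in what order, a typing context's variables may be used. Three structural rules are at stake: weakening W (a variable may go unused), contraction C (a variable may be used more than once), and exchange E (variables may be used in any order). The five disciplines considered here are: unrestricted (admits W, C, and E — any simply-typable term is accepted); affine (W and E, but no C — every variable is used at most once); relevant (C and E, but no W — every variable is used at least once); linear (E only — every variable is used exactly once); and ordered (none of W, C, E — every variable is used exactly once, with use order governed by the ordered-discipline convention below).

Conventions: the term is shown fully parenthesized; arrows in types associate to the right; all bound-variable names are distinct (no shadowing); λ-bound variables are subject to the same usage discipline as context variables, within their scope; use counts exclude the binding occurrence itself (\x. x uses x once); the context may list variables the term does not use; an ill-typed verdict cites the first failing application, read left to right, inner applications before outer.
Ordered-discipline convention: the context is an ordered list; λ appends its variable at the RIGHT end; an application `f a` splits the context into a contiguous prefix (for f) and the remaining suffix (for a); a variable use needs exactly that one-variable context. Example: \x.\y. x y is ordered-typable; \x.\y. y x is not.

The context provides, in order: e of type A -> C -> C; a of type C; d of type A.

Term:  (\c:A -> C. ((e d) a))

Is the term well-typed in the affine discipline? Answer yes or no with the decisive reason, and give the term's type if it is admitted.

yes — no duplicate uses among e, a, d, c; term : (A -> C) -> C
variable uses: e ×1; a ×1; d ×1; c (λ-bound) ×0
uses in reading order: e, d, a
typing: the term checks, with type (A -> C) -> C
across the five disciplines: ordered ✗, linear ✗, affine ✓, relevant ✗, unrestricted ✓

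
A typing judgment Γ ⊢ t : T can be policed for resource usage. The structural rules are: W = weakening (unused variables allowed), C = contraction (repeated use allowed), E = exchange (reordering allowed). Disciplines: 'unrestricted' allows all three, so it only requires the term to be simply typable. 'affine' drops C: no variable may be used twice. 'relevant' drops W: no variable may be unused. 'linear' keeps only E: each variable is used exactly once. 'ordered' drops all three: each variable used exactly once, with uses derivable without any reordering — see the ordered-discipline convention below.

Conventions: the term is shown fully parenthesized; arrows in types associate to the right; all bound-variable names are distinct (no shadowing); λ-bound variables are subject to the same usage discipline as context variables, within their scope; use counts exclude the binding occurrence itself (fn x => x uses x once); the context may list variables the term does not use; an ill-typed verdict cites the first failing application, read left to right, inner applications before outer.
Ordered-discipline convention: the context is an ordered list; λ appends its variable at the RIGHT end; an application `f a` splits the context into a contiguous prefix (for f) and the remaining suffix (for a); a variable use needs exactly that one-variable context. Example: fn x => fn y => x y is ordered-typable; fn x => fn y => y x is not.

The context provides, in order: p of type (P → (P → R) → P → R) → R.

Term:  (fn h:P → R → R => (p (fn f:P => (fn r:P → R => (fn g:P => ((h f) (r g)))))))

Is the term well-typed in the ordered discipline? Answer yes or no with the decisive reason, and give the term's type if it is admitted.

yes — single-use (p, h, f, r, g), ordered derivation ok; term : (P → R → R) → R
variable uses: p: 1×; h (bound): 1×; f (bound): 1×; r (bound): 1×; g (bound): 1×
order of uses: p, h, f, r, g
typing: the term checks, with type (P → R → R) → R
summary: ordered ✓, linear ✓, affine ✓, relevant ✓, unrestricted ✓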